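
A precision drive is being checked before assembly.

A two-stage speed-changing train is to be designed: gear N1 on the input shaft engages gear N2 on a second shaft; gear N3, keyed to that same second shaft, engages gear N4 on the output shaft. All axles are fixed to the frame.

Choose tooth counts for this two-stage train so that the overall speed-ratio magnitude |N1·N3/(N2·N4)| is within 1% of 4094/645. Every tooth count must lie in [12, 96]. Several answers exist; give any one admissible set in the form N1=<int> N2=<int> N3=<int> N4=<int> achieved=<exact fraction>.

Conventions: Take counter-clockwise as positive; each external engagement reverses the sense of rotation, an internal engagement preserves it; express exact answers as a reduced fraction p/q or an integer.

N1=46 N2=15 N3=89 N4=43 achieved=4094/645

topology: fixed-axis compound train — 2 stages, target 4094/645
target = 4094/645 in lowest terms: an exact hit needs N1·N3 = k·4094 and N2·N4 = k·645 for one integer k, every count in [12, 96]; additionally prefer no 1:1 stage (N1 ≠ N2, N3 ≠ N4)
k = 1: N1·N3 = 4094 = 46·89, N2·N4 = 645 = 15·43
achieved = 46·89/(15·43) = 4094/645; |achieved − target| = 0 ≤ 2047/32250 ✓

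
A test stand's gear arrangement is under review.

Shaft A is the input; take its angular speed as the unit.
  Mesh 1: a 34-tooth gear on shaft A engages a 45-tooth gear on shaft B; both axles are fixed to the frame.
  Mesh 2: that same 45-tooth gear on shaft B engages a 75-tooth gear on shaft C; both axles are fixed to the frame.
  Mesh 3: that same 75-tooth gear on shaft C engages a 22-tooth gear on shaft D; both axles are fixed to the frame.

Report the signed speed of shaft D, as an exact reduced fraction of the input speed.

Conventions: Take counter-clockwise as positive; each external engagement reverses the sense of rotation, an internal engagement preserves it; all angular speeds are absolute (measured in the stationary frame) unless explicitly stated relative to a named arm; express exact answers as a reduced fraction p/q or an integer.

-17/11

3-mesh fixed-axis compound train (all bearings frame-fixed)
mesh 1 [34T→45T]: |ω|/ω_in = 1×34/45 = 34/45, sense flips to −
mesh 2 [45T→75T]: |ω|/ω_in = (34/45)×45/75 = 34/75, sense flips to +
mesh 3 [75T→22T]: |ω|/ω_in = (34/75)×75/22 = 17/11, sense flips to −
signed output speed (× input speed) = -17/11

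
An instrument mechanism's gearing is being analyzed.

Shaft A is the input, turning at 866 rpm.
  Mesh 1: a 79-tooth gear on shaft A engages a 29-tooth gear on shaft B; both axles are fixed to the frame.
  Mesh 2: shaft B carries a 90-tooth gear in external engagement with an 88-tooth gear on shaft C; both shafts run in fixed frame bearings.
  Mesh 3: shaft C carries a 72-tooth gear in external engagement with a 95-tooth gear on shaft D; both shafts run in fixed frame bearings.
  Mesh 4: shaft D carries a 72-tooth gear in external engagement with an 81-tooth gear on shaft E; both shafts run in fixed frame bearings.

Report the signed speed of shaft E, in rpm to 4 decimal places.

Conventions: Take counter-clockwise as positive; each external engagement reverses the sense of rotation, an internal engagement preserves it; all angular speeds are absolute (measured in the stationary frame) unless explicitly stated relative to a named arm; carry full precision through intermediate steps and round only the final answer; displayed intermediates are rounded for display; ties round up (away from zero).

+1625.4110 rpm

topology: fixed-axis compound train — 4 meshes, A→E
mesh 1 [79T→29T]: ω = 866.0000×79/29 = 2359.1034 rpm, sense flips to −
mesh 2 [90T→88T]: ω = 2359.1034×90/88 = 2412.7194 rpm, sense flips to +
mesh 3 [72T→95T]: ω = 2412.7194×72/95 = 1828.5874 rpm, sense flips to −
mesh 4 [72T→81T]: ω = 1828.5874×72/81 = 1625.4110 rpm, sense flips to +
signed output speed = +1625.4110 rpm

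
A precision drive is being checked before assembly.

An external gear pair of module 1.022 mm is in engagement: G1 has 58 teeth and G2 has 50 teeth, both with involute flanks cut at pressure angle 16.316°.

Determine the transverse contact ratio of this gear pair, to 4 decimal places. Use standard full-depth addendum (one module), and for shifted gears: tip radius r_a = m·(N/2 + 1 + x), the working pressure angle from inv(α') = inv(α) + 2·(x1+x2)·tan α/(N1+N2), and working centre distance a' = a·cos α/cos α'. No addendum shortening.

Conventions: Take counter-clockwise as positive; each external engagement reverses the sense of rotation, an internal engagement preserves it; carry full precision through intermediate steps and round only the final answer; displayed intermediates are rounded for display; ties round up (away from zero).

class = single-mesh tooth geometry [involute pair 58T × 50T, m = 1.022]
base radii: r_b1 = 28.444385, r_b2 = 24.521022
tip radii: r_a1 = 30.660000, r_a2 = 26.572000
no profile shift: α' = α, a' = a
action lengths: √(r_a1²−r_b1²) = 11.443450, √(r_a2²−r_b2²) = 10.236732
base pitch p_b = π·m·cos α = 3.081402
CR = (11.443450 + 10.236732 − 55.188000·sin 16.31600°)/3.081402 = 2.004268
contact ratio ≈ 2.0043

2.0043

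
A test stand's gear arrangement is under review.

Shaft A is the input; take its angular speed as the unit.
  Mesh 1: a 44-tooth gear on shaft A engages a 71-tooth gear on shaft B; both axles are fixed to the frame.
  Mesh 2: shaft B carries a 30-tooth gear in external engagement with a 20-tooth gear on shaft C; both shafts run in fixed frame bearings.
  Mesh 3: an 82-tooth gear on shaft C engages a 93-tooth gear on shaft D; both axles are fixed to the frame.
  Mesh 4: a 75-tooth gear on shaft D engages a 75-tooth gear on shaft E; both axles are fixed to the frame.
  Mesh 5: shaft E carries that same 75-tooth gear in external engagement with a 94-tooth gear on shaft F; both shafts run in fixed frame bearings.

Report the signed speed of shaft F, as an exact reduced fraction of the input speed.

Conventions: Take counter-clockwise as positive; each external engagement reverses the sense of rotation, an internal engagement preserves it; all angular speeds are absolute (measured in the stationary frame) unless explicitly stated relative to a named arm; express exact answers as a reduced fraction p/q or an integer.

5-mesh fixed-axis compound train (all bearings frame-fixed)
mesh 1 [44T→71T]: |ω|/ω_in = 1×44/71 = 44/71, sense flips to −
mesh 2 [30T→20T]: |ω|/ω_in = (44/71)×30/20 = 66/71, sense flips to +
mesh 3 [82T→93T]: |ω|/ω_in = (66/71)×82/93 = 1804/2201, sense flips to −
mesh 4 [75T→75T]: |ω|/ω_in = (1804/2201)×75/75 = 1804/2201, sense flips to +
mesh 5 [75T→94T]: |ω|/ω_in = (1804/2201)×75/94 = 67650/103447, sense flips to −
signed output speed (× input speed) = -67650/103447

-67650/103447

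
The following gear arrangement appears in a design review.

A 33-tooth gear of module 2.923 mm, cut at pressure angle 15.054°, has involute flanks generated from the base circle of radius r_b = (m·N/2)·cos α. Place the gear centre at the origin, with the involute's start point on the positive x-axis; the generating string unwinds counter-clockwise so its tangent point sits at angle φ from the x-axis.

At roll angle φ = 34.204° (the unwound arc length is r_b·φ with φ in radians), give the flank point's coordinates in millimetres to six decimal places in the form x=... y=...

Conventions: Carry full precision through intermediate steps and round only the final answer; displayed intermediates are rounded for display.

recognized (one wheel, involute flank): single-mesh tooth geometry, m = 2.923, N = 33
pitch radius r_p = m·N/2 = 2.923·33/2 = 48.229500
base radius r_b = r_p·cos α = 48.229500·cos 15.054° = 46.574334
roll angle φ = 34.204° = 0.59697242 rad
x = r_b·(cos φ + φ·sin φ) = 54.148442
y = r_b·(sin φ − φ·cos φ) = 3.186628

x=54.148442 y=3.186628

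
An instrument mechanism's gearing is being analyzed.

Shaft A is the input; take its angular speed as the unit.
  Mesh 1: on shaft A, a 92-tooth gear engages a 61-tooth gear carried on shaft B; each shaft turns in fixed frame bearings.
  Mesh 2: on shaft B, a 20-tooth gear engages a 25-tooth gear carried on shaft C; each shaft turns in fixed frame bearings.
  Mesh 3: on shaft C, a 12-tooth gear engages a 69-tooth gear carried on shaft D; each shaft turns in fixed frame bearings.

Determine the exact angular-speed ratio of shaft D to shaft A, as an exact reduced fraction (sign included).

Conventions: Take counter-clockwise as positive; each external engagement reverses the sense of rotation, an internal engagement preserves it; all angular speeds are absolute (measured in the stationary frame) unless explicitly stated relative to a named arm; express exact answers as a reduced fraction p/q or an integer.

class = fixed-axis compound train [3 meshes; 3 ratios multiply, 3 sense flips]
mesh 1 [92T→61T]: running ratio 92/61, sense −
mesh 2 [20T→25T]: running ratio 368/305, sense +
mesh 3 [12T→69T]: running ratio 64/305, sense −
ω_out/ω_in = -64/305

-64/305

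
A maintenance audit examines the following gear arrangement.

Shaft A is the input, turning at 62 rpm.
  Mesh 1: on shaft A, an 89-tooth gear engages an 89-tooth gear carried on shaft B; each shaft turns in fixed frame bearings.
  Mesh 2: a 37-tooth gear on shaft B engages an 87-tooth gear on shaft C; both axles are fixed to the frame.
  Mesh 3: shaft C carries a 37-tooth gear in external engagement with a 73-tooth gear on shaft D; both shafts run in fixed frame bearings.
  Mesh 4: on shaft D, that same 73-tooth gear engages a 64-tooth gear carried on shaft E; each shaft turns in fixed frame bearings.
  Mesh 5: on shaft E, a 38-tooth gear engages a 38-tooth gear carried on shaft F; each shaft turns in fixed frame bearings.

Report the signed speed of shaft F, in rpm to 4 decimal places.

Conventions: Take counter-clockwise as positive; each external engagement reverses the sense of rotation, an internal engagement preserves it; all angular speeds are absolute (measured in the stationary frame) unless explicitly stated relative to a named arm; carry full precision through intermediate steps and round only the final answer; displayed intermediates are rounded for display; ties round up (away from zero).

recognized (6 fixed axles, 5 meshes): fixed-axis compound train
mesh 1 [89T→89T]: ω = 62.0000×89/89 = 62.0000 rpm, sense flips to −
mesh 2 [37T→87T]: ω = 62.0000×37/87 = 26.3678 rpm, sense flips to +
mesh 3 [37T→73T]: ω = 26.3678×37/73 = 13.3645 rpm, sense flips to −
mesh 4 [73T→64T]: ω = 13.3645×73/64 = 15.2439 rpm, sense flips to +
mesh 5 [38T→38T]: ω = 15.2439×38/38 = 15.2439 rpm, sense flips to −
signed output speed = -15.2439 rpm

-15.2439 rpm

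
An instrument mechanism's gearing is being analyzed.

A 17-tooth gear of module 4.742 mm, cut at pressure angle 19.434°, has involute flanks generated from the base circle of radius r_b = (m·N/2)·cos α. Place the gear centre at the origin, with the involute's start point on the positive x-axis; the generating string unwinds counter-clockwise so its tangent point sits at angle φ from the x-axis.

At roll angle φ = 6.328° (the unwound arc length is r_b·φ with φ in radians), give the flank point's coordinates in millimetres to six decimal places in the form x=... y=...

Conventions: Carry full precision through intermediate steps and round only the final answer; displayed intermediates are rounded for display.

x=38.241643 y=0.017048

single-mesh involute tooth geometry (17T wheel at module 4.742)
pitch radius r_p = m·N/2 = 4.742·17/2 = 40.307000
base radius r_b = r_p·cos α = 40.307000·cos 19.434° = 38.010524
roll angle φ = 6.328° = 0.11044444 rad
x = r_b·(cos φ + φ·sin φ) = 38.241643
y = r_b·(sin φ − φ·cos φ) = 0.017048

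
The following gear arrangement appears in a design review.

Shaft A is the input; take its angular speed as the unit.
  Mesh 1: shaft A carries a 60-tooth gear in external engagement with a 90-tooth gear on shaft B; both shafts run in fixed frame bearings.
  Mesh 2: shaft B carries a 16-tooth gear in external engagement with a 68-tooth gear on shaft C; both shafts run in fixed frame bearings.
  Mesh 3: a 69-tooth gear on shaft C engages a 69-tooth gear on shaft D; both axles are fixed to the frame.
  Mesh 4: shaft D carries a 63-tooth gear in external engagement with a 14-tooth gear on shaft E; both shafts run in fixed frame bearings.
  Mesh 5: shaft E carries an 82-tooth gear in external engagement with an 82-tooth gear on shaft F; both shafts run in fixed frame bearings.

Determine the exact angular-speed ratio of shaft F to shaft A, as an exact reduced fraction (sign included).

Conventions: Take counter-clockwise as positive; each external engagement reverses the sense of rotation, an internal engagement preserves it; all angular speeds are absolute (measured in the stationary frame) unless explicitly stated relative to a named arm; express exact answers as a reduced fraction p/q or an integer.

-12/17

class = fixed-axis compound train [5 meshes; 5 ratios multiply, 5 sense flips]
mesh 1 [60T→90T]: running ratio 2/3, sense −
mesh 2 [16T→68T]: running ratio 8/51, sense +
mesh 3 [69T→69T]: running ratio 8/51, sense −
mesh 4 [63T→14T]: running ratio 12/17, sense +
mesh 5 [82T→82T]: running ratio 12/17, sense −
ω_out/ω_in = -12/17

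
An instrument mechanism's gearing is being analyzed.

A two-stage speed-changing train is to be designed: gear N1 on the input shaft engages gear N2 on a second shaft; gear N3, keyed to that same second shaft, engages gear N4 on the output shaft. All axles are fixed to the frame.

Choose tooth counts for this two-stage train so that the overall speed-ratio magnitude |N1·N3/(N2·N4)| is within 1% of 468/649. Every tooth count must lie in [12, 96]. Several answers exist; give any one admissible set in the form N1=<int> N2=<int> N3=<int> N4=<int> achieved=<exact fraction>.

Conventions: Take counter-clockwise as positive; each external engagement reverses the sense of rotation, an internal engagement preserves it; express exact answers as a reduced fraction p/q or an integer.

N1=12 N2=22 N3=78 N4=59 achieved=468/649

2-stage fixed-axis compound train for ratio 468/649
target = 468/649 in lowest terms: an exact hit needs N1·N3 = k·468 and N2·N4 = k·649 for one integer k, every count in [12, 96]; additionally prefer no 1:1 stage (N1 ≠ N2, N3 ≠ N4)
k = 1: no 1:1-free in-range split of k·468 and k·649 into factor pairs; take k = 2
k = 2: N1·N3 = 936 = 12·78, N2·N4 = 1298 = 22·59
achieved = 12·78/(22·59) = 468/649; |achieved − target| = 0 ≤ 117/16225 ✓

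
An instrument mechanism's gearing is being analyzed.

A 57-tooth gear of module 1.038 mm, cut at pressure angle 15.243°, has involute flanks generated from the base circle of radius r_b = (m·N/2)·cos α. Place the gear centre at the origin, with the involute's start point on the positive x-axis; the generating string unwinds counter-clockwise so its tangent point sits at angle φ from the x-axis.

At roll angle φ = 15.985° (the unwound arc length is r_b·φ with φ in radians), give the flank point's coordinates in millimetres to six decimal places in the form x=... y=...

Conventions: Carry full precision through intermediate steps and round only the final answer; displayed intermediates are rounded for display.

recognized (one wheel, involute flank): single-mesh tooth geometry, m = 1.038, N = 57
pitch radius r_p = m·N/2 = 1.038·57/2 = 29.583000
base radius r_b = r_p·cos α = 29.583000·cos 15.243° = 28.542254
roll angle φ = 15.985° = 0.27899088 rad
x = r_b·(cos φ + φ·sin φ) = 29.631538
y = r_b·(sin φ − φ·cos φ) = 0.205000

x=29.631538 y=0.205000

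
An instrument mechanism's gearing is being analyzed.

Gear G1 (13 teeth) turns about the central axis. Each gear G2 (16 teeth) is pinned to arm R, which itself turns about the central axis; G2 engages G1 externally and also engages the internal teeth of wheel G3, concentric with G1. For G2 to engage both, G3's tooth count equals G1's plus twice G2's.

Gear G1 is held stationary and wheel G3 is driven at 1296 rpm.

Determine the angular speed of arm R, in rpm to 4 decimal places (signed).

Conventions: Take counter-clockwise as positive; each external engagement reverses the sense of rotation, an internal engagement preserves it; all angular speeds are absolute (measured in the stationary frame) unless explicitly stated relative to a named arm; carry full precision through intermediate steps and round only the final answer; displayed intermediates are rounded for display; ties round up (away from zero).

+1005.5172 rpm

topology: planetary set — G1 13T / G2 16T / G3 45T, arm = carrier (Willis)
normalise by the input: solve with ω_ring = 1, then scale by 1296 rpm
ring teeth: 13 + 2·16 = 45
13(ω_sun−ω_arm) = −45(ω_ring−ω_arm),  ω_sun = 0, ω_ring = 1
13(0−ω_arm) = −45(1−ω_arm)  ⇒  58·ω_arm = 45  ⇒  ω_arm = 45/58
scale: ω_arm = 45/58 × 1296 rpm = +1005.5172 rpm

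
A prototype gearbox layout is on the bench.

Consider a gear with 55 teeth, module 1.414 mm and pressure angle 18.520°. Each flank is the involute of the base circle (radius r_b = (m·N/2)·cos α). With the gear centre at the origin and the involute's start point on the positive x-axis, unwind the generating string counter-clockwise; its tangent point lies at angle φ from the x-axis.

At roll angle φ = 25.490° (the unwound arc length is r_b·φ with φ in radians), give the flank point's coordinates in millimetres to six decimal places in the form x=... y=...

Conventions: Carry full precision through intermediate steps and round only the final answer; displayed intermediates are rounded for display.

class = single-mesh tooth geometry [base-circle involute, m = 1.414, 55T]
pitch radius r_p = m·N/2 = 1.414·55/2 = 38.885000
base radius r_b = r_p·cos α = 38.885000·cos 18.520° = 36.871256
roll angle φ = 25.490° = 0.44488443 rad
x = r_b·(cos φ + φ·sin φ) = 40.341505
y = r_b·(sin φ − φ·cos φ) = 1.060934

x=40.341505 y=1.060934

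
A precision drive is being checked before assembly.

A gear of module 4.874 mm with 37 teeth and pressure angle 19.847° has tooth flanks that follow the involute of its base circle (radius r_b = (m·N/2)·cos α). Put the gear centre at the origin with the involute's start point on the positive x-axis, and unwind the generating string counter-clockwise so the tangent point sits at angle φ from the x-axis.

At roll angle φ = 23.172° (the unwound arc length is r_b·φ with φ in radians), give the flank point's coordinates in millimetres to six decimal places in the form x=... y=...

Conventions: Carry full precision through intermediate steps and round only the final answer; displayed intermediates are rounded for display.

topology: single-mesh involute geometry — m = 4.874, N = 37
pitch radius r_p = m·N/2 = 4.874·37/2 = 90.169000
base radius r_b = r_p·cos α = 90.169000·cos 19.847° = 84.813194
roll angle φ = 23.172° = 0.40442769 rad
x = r_b·(cos φ + φ·sin φ) = 91.468239
y = r_b·(sin φ − φ·cos φ) = 1.839690

x=91.468239 y=1.839690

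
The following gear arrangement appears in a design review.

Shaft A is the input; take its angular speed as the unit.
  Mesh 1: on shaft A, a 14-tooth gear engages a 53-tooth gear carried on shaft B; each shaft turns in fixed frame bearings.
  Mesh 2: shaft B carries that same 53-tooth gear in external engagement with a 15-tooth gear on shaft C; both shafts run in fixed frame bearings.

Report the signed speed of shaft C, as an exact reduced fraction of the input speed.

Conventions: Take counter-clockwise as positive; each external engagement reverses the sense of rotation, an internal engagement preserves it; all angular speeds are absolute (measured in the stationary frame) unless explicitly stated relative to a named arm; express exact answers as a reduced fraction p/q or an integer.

14/15

2-mesh fixed-axis compound train (all bearings frame-fixed)
mesh 1 [14T→53T]: |ω|/ω_in = 1×14/53 = 14/53, sense flips to −
mesh 2 [53T→15T]: |ω|/ω_in = (14/53)×53/15 = 14/15, sense flips to +
signed output speed (× input speed) = 14/15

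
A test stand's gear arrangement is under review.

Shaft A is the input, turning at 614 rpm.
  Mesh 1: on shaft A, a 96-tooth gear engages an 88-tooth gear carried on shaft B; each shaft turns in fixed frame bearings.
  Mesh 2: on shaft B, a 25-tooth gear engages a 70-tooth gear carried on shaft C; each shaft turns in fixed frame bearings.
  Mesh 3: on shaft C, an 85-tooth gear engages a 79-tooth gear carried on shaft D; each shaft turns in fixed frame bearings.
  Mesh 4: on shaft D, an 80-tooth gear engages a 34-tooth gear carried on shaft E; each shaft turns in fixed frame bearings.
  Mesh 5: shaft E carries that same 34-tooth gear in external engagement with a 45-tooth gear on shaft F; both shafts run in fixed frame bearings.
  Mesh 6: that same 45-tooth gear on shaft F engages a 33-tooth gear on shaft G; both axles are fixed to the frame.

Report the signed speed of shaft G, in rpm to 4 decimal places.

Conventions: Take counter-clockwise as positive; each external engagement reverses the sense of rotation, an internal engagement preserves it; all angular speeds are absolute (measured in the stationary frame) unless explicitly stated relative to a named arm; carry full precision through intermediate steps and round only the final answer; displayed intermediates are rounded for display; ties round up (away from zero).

recognized (7 fixed axles, 6 meshes): fixed-axis compound train
mesh 1 [96T→88T]: ω = 614.0000×96/88 = 669.8182 rpm, sense flips to −
mesh 2 [25T→70T]: ω = 669.8182×25/70 = 239.2208 rpm, sense flips to +
mesh 3 [85T→79T]: ω = 239.2208×85/79 = 257.3894 rpm, sense flips to −
mesh 4 [80T→34T]: ω = 257.3894×80/34 = 605.6222 rpm, sense flips to +
mesh 5 [34T→45T]: ω = 605.6222×34/45 = 457.5812 rpm, sense flips to −
mesh 6 [45T→33T]: ω = 457.5812×45/33 = 623.9744 rpm, sense flips to +
signed output speed = +623.9744 rpm

+623.9744 rpm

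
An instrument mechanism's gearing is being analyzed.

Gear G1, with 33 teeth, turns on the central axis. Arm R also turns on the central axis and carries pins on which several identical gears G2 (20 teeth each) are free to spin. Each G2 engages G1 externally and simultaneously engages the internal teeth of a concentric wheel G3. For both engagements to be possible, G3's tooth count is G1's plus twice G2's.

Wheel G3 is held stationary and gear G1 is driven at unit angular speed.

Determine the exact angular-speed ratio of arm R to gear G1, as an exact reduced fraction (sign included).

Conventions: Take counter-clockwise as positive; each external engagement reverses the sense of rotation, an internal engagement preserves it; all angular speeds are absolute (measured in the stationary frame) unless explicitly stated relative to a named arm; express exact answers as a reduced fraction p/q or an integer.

33/106

planetary set (33T centre, 20T on arm, 73T internal) — Willis relation
ring teeth: 33 + 2·20 = 73
33(ω_sun−ω_arm) = −73(ω_ring−ω_arm),  ω_ring = 0, ω_sun = 1
33(1−ω_arm) = −73(0−ω_arm)  ⇒  106·ω_arm = 33  ⇒  ω_arm = 33/106
ω_out/ω_in = 33/106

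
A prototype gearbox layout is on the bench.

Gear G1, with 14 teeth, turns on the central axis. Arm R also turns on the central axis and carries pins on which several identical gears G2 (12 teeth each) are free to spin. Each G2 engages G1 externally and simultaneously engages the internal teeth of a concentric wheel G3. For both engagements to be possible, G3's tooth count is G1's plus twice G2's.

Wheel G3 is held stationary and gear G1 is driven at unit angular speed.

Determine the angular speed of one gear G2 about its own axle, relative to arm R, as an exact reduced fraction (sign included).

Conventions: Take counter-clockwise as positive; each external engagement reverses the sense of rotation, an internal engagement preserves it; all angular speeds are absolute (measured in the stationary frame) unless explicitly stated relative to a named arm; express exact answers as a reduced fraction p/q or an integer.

recognized (axles ride arm R): planetary set, 14/12/38 teeth
ring teeth: 14 + 2·12 = 38
14(ω_sun−ω_arm) = −38(ω_ring−ω_arm),  ω_ring = 0, ω_sun = 1
14(1−ω_arm) = −38(0−ω_arm)  ⇒  52·ω_arm = 14  ⇒  ω_arm = 7/26
sun–planet mesh: 14·(1−7/26) = −12·(ω_p−ω_arm)  ⇒  ω_p−ω_arm = -133/156
exact speed ratio = -133/156

-133/156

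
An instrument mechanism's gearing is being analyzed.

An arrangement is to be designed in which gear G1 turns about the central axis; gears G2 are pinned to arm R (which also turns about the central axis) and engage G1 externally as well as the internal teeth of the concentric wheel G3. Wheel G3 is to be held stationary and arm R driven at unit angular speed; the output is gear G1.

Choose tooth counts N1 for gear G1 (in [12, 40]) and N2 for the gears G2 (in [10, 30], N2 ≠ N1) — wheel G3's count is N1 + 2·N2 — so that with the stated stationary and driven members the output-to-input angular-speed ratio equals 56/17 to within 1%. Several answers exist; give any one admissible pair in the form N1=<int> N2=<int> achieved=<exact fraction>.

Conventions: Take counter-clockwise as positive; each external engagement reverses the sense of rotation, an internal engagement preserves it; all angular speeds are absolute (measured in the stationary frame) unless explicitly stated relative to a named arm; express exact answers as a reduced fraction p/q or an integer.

topology: planetary set — design target 56/17, arm = carrier (Willis)
Willis with ω_ring = 0: ω_sun/ω_arm = (N1+N3)/N1; set equal to 56/17  ⇒  N3/N1 = 56/17 − 1 = 39/17
N3 = N1 + 2·N2  ⇒  N2/N1 = (N3/N1 − 1)/2 = (39/17 − 1)/2 = 11/17
smallest multiple with N1 ≥ 12 and N2 ≥ 10: k = 1  ⇒  N1 = 1·17 = 17, N2 = 1·11 = 11 (N1 ≤ 40, N2 ≤ 30, N2 ≠ N1 ✓), N3 = 17 + 2·11 = 39
check: (N1+N3)/N1 with N1 = 17, N3 = 39 gives 56/17; |achieved − target| = 0 ≤ 14/425 ✓

N1=17 N2=11 achieved=56/17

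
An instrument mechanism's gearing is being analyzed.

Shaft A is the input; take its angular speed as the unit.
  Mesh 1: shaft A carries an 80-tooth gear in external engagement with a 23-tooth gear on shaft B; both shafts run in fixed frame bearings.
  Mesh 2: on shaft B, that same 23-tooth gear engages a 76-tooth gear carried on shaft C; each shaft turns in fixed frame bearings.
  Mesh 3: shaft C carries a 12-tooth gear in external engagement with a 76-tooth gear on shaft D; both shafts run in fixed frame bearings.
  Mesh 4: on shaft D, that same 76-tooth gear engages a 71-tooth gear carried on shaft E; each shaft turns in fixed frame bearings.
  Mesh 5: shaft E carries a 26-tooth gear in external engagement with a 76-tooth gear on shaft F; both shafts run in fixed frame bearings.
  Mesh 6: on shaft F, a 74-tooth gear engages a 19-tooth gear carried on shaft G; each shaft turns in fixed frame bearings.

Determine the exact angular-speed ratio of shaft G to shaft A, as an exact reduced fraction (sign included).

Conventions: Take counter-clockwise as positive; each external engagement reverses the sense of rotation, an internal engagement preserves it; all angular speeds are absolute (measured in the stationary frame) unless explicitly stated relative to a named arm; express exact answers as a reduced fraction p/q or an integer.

115440/486989

class = fixed-axis compound train [6 meshes; 6 ratios multiply, 6 sense flips]
mesh 1 [80T→23T]: running ratio 80/23, sense −
mesh 2 [23T→76T]: running ratio 20/19, sense +
mesh 3 [12T→76T]: running ratio 60/361, sense −
mesh 4 [76T→71T]: running ratio 240/1349, sense +
mesh 5 [26T→76T]: running ratio 1560/25631, sense −
mesh 6 [74T→19T]: running ratio 115440/486989, sense +
ω_out/ω_in = 115440/486989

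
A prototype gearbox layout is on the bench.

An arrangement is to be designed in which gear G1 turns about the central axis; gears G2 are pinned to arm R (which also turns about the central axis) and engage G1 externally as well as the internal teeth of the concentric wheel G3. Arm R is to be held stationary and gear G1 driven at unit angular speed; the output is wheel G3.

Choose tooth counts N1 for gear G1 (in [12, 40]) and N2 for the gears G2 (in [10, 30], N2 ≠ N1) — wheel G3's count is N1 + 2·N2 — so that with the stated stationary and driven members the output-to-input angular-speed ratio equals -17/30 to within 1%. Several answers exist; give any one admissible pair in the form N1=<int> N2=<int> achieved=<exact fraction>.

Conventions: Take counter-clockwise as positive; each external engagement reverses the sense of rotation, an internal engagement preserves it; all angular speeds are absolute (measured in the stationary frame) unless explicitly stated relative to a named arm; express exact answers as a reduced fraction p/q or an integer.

N1=34 N2=13 achieved=-17/30

design class (target -17/30): planetary set
Willis with ω_arm = 0: ω_ring/ω_sun = −N1/N3; set equal to -17/30  ⇒  N3/N1 = −1/(-17/30) = 30/17
N3 = N1 + 2·N2  ⇒  N2/N1 = (N3/N1 − 1)/2 = (30/17 − 1)/2 = 13/34
smallest multiple with N1 ≥ 12 and N2 ≥ 10: k = 1  ⇒  N1 = 1·34 = 34, N2 = 1·13 = 13 (N1 ≤ 40, N2 ≤ 30, N2 ≠ N1 ✓), N3 = 34 + 2·13 = 60
check: −N1/N3 with N1 = 34, N3 = 60 gives -17/30; |achieved − target| = 0 ≤ 17/3000 ✓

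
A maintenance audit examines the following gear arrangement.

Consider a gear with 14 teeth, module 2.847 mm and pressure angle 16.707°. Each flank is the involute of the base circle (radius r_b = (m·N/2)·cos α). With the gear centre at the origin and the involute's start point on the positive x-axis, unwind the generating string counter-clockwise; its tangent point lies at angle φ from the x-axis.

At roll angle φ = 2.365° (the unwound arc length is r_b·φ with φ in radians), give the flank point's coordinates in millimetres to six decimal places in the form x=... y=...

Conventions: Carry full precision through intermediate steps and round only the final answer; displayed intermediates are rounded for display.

x=19.103999 y=0.000447

class = single-mesh tooth geometry [base-circle involute, m = 2.847, 14T]
pitch radius r_p = m·N/2 = 2.847·14/2 = 19.929000
base radius r_b = r_p·cos α = 19.929000·cos 16.707° = 19.087745
roll angle φ = 2.365° = 0.04127704 rad
x = r_b·(cos φ + φ·sin φ) = 19.103999
y = r_b·(sin φ − φ·cos φ) = 0.000447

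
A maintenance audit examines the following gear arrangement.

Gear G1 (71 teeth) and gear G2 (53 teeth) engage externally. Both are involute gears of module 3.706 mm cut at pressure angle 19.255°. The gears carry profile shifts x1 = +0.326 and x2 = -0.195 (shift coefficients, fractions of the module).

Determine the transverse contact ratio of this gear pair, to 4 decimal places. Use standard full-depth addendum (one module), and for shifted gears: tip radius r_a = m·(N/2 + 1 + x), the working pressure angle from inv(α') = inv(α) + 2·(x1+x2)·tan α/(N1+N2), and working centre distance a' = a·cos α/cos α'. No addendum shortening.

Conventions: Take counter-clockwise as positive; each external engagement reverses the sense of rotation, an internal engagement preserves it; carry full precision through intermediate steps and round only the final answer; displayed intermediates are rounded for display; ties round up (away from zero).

single-mesh involute tooth geometry (71T engaging 53T at module 3.706)
base radii: r_b1 = 124.203398, r_b2 = 92.715213
tip radii: r_a1 = 136.477156, r_a2 = 101.192330
inv(α') = inv(19.255°) + 2·(+0.326-0.195)·tan α/(71+53) = 0.01398846  ⇒  α' = 19.59503°
a' = a·cos α / cos α' = 229.7720·cos 19.255°/cos 19.59503° = 230.253385
action lengths: √(r_a1²−r_b1²) = 56.564388, √(r_a2²−r_b2²) = 40.543520
base pitch p_b = π·m·cos α = 10.991450
CR = (56.564388 + 40.543520 − 230.253385·sin 19.59503°)/10.991450 = 1.809392
contact ratio ≈ 1.8094

1.8094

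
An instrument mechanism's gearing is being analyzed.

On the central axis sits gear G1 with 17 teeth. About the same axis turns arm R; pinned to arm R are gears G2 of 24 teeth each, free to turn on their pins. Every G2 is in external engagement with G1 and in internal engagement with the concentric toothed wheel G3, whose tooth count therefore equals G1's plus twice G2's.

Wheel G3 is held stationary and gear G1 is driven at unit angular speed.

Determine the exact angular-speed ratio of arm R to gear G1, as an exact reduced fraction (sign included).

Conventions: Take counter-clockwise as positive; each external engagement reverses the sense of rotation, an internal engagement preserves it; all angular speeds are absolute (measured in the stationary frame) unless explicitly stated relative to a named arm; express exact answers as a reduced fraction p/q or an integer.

17/82

planetary set (17T centre, 24T on arm, 65T internal) — Willis relation
ring teeth: 17 + 2·24 = 65
17(ω_sun−ω_arm) = −65(ω_ring−ω_arm),  ω_ring = 0, ω_sun = 1
17(1−ω_arm) = −65(0−ω_arm)  ⇒  82·ω_arm = 17  ⇒  ω_arm = 17/82
ω_out/ω_in = 17/82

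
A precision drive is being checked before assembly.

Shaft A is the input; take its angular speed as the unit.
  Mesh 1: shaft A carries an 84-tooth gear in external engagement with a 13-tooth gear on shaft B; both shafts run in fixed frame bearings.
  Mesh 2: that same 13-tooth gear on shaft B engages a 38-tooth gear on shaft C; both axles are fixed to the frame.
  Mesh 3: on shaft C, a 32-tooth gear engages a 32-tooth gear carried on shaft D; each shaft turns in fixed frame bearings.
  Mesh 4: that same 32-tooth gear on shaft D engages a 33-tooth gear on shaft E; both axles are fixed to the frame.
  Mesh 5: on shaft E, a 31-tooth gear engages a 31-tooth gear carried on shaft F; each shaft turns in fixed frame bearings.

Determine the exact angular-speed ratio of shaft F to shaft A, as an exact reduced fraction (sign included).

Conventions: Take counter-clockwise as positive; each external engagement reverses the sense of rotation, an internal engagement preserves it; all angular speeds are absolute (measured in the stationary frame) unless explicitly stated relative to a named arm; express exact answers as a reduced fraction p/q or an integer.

class = fixed-axis compound train [5 meshes; 5 ratios multiply, 5 sense flips]
mesh 1 [84T→13T]: running ratio 84/13, sense −
mesh 2 [13T→38T]: running ratio 42/19, sense +
mesh 3 [32T→32T]: running ratio 42/19, sense −
mesh 4 [32T→33T]: running ratio 448/209, sense +
mesh 5 [31T→31T]: running ratio 448/209, sense −
ω_out/ω_in = -448/209

-448/209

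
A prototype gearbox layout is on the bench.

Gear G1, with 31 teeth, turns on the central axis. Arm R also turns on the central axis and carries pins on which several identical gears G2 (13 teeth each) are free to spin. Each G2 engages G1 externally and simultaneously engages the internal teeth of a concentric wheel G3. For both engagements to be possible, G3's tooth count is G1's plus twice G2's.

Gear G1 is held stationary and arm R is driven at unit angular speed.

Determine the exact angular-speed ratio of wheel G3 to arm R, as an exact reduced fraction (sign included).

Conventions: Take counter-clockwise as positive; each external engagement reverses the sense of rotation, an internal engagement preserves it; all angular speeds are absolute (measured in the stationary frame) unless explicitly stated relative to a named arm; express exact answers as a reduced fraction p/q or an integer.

88/57

recognized (axles ride arm R): planetary set, 31/13/57 teeth
ring teeth: 31 + 2·13 = 57
31(ω_sun−ω_arm) = −57(ω_ring−ω_arm),  ω_sun = 0, ω_arm = 1
ω_ring = 1 − (31/57)(0−1) = 88/57
ω_out/ω_in = 88/57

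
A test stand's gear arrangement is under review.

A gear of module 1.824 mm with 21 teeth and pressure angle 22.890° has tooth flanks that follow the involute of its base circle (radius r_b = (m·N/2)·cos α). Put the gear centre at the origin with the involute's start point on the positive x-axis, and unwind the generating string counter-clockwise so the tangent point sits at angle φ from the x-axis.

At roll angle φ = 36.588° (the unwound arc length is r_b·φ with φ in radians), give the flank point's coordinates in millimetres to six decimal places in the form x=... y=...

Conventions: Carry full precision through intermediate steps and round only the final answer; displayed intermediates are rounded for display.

x=20.882774 y=1.469961

topology: single-mesh involute geometry — m = 1.824, N = 21
pitch radius r_p = m·N/2 = 1.824·21/2 = 19.152000
base radius r_b = r_p·cos α = 19.152000·cos 22.890° = 17.643843
roll angle φ = 36.588° = 0.63858107 rad
x = r_b·(cos φ + φ·sin φ) = 20.882774
y = r_b·(sin φ − φ·cos φ) = 1.469961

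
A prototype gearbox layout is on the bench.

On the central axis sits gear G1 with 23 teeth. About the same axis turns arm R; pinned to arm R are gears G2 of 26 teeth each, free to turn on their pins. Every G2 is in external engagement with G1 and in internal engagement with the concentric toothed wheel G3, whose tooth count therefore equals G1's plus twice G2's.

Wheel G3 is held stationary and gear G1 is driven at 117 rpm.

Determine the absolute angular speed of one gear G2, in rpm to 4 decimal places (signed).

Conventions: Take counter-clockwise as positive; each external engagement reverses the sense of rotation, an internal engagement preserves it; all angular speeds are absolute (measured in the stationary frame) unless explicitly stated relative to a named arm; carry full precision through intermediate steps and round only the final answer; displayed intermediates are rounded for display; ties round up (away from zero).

-51.7500 rpm

recognized (axles ride arm R): planetary set, 23/26/75 teeth
normalise by the input: solve with ω_sun = 1, then scale by 117 rpm
ring teeth: 23 + 2·26 = 75
23(ω_sun−ω_arm) = −75(ω_ring−ω_arm),  ω_ring = 0, ω_sun = 1
23(1−ω_arm) = −75(0−ω_arm)  ⇒  98·ω_arm = 23  ⇒  ω_arm = 23/98
sun–planet mesh: 23·(1−23/98) = −26·(ω_p−ω_arm)  ⇒  ω_p−ω_arm = -1725/2548
ω_p = 23/98 − 1725/2548 = -23/52
scale: ω_p = -23/52 × 117 rpm = -51.7500 rpm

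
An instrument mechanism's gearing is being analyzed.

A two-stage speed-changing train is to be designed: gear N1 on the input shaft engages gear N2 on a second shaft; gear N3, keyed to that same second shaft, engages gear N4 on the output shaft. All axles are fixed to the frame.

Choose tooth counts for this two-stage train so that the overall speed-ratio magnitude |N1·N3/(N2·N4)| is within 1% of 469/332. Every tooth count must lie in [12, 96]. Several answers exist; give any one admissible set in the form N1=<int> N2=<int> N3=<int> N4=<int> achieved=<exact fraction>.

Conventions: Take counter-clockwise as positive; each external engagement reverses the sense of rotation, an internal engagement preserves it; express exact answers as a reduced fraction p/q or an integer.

design class (target 469/332): fixed-axis compound train
target = 469/332 in lowest terms: an exact hit needs N1·N3 = k·469 and N2·N4 = k·332 for one integer k, every count in [12, 96]; additionally prefer no 1:1 stage (N1 ≠ N2, N3 ≠ N4)
k = 1…2: no 1:1-free in-range split of k·469 and k·332 into factor pairs; take k = 3
k = 3: N1·N3 = 1407 = 21·67, N2·N4 = 996 = 12·83
achieved = 21·67/(12·83) = 469/332; |achieved − target| = 0 ≤ 469/33200 ✓

N1=21 N2=12 N3=67 N4=83 achieved=469/332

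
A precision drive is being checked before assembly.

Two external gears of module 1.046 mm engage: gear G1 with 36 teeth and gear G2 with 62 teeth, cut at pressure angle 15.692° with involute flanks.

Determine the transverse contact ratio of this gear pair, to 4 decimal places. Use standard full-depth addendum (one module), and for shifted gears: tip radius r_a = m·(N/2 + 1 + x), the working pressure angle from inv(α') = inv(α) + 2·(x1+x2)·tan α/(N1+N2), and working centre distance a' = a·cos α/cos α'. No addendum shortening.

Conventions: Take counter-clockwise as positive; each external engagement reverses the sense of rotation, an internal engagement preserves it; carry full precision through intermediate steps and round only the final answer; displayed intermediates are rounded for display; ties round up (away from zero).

2.0115

class = single-mesh tooth geometry [involute pair 36T × 62T, m = 1.046]
base radii: r_b1 = 18.126271, r_b2 = 31.217467
tip radii: r_a1 = 19.874000, r_a2 = 33.472000
no profile shift: α' = α, a' = a
action lengths: √(r_a1²−r_b1²) = 8.149488, √(r_a2²−r_b2²) = 12.076610
base pitch p_b = π·m·cos α = 3.163631
CR = (8.149488 + 12.076610 − 51.254000·sin 15.69200°)/3.163631 = 2.011496
contact ratio ≈ 2.0115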